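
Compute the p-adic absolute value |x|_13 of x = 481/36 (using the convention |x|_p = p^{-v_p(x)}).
|481/36|_13 = 1/13

Step 1 — compute v_13(x) by factoring powers of 13 out of the numerator and denominator: v_13(481/36) = 1. Step 2 — apply |x|_p = p^{-v_p(x)} = 13^{-1} = 1/13.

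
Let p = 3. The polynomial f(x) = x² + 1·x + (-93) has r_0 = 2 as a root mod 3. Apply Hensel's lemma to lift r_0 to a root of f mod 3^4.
r_3 = 77 (mod 81)

Hensel: r_{i+1} = r_i − f(r_i)·(f′(r_i))^{-1} mod 3^{i+2}, f′(x) = 2x + 1. Iterate:
  r_0 = 2 (mod 3)
  r_1 = 5 (mod 9)
  r_2 = 23 (mod 27)
  r_3 = 77 (mod 81)
Final: r = 77 satisfies f(r) ≡ 0 mod 3^4.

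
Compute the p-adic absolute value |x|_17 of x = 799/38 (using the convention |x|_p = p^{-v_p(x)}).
|799/38|_17 = 1/17

Step 1 — compute v_17(x) by factoring powers of 17 out of the numerator and denominator: v_17(799/38) = 1. Step 2 — apply |x|_p = p^{-v_p(x)} = 17^{-1} = 1/17.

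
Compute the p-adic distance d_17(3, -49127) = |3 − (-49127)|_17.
d_17(3, -49127) = 1/4913

Step 1 — x − y = 3 − (-49127) = 49130. Step 2 — v_17(49130) = 3 (factor: 49130 = (17^3 · 10); the sign does not affect v_p). Step 3 — |x − y|_17 = 17^{-3} = 1/4913.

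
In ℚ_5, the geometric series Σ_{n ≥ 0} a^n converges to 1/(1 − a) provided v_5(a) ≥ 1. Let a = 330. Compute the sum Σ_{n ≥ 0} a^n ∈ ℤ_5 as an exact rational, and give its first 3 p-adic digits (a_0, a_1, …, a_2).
Σ a^n = 1/(1 − a) = -1/329;  first 3 digits = (1, 1, 4)

v_5(a) = 1 ≥ 1, so the series converges in ℤ_5 to 1/(1 − a) = 1/(1 − 330) = -1/329. Expand this rational in ℤ_5: compute digits iteratively via d_i = x_i mod 5, x_{i+1} = (x_i − d_i)/5. The first 3 digits are (1, 1, 4).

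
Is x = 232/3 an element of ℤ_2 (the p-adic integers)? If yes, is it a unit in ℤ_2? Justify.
x ∈ ℤ_2 but not a unit; v_2(x) = 3 > 0

ℤ_2 = {x ∈ ℚ_2 : v_2(x) ≥ 0} and ℤ_2^× = {x ∈ ℤ_2 : v_2(x) = 0}. Here v_2(232/3) = v_2(num) − v_2(den) = 3; compare against these criteria.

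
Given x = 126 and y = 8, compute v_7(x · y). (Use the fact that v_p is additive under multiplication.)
v_7(1008) = 1

v_p(x) = 1 (factor: 126 = 7^1 · 18); v_p(y) = 0 (factor: 8 = 7^0 · 8). Additivity: v_p(xy) = v_p(x) + v_p(y) = 1 + 0 = 1. (Direct check: xy = 1008 = 7^1 · (144).)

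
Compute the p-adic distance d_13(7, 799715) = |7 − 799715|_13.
d_13(7, 799715) = 1/28561

Step 1 — x − y = 7 − 799715 = -799708. Step 2 — v_13(-799708) = 4 (factor: -799708 = −(13^4 · 28); the sign does not affect v_p). Step 3 — |x − y|_13 = 13^{-4} = 1/28561.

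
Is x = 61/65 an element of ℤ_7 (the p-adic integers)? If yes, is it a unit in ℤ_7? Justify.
x ∈ ℤ_7^× (unit); v_7(x) = 0

ℤ_7 = {x ∈ ℚ_7 : v_7(x) ≥ 0} and ℤ_7^× = {x ∈ ℤ_7 : v_7(x) = 0}. Here v_7(61/65) = v_7(num) − v_7(den) = 0; compare against these criteria.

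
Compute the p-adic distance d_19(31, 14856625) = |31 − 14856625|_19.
d_19(31, 14856625) = 1/2476099

Step 1 — x − y = 31 − 14856625 = -14856594. Step 2 — v_19(-14856594) = 5 (factor: -14856594 = −(19^5 · 6); the sign does not affect v_p). Step 3 — |x − y|_19 = 19^{-5} = 1/2476099.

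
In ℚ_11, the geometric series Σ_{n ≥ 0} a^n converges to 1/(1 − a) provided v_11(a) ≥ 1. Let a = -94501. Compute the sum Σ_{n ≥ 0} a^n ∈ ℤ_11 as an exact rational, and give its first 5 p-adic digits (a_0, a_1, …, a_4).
Σ a^n = 1/(1 − a) = 1/94502;  first 5 digits = (1, 0, 0, 6, 4)

v_11(a) = 3 ≥ 1, so the series converges in ℤ_11 to 1/(1 − a) = 1/(1 − (-94501)) = 1/94502. Expand this rational in ℤ_11: compute digits iteratively via d_i = x_i mod 11, x_{i+1} = (x_i − d_i)/11. The first 5 digits are (1, 0, 0, 6, 4).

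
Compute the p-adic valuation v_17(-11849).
v_17(-11849) = 2

v_17(n) is the largest exponent k such that 17^k divides n. Factor out: -11849 = -17^2 · 41. (Sign doesn't affect v_p.) So v_17(-11849) = 2.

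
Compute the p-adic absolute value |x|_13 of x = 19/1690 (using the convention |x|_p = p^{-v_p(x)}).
|19/1690|_13 = 169

Step 1 — compute v_13(x) by factoring powers of 13 out of the numerator and denominator: v_13(19/1690) = -2. Step 2 — apply |x|_p = p^{-v_p(x)} = 13^{2} = 169.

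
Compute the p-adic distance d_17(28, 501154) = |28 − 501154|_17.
d_17(28, 501154) = 1/83521

Step 1 — x − y = 28 − 501154 = -501126. Step 2 — v_17(-501126) = 4 (factor: -501126 = −(17^4 · 6); the sign does not affect v_p). Step 3 — |x − y|_17 = 17^{-4} = 1/83521.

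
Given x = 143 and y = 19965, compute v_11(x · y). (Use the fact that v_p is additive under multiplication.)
v_11(2854995) = 4

v_p(x) = 1 (factor: 143 = 11^1 · 13); v_p(y) = 3 (factor: 19965 = 11^3 · 15). Additivity: v_p(xy) = v_p(x) + v_p(y) = 1 + 3 = 4. (Direct check: xy = 2854995 = 11^4 · (195).)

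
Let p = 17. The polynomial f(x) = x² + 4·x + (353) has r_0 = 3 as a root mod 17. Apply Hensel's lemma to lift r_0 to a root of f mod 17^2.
r_1 = 139 (mod 289)

Hensel: r_{i+1} = r_i − f(r_i)·(f′(r_i))^{-1} mod 17^{i+2}, f′(x) = 2x + 4. Iterate:
  r_0 = 3 (mod 17)
  r_1 = 139 (mod 289)
Final: r = 139 satisfies f(r) ≡ 0 mod 17^2.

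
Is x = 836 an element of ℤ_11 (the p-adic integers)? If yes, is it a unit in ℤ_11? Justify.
x ∈ ℤ_11 but not a unit; v_11(x) = 1 > 0

ℤ_11 = {x ∈ ℚ_11 : v_11(x) ≥ 0} and ℤ_11^× = {x ∈ ℤ_11 : v_11(x) = 0}. Here v_11(836) = v_11(num) − v_11(den) = 1; compare against these criteria.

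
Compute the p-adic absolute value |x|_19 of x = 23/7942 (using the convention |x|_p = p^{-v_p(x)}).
|23/7942|_19 = 361

Step 1 — compute v_19(x) by factoring powers of 19 out of the numerator and denominator: v_19(23/7942) = -2. Step 2 — apply |x|_p = p^{-v_p(x)} = 19^{2} = 361.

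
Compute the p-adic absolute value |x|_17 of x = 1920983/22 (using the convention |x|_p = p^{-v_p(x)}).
|1920983/22|_17 = 1/83521

Step 1 — compute v_17(x) by factoring powers of 17 out of the numerator and denominator: v_17(1920983/22) = 4. Step 2 — apply |x|_p = p^{-v_p(x)} = 17^{-4} = 1/83521.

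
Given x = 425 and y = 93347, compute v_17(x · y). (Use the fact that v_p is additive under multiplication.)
v_17(39672475) = 4

v_p(x) = 1 (factor: 425 = 17^1 · 25); v_p(y) = 3 (factor: 93347 = 17^3 · 19). Additivity: v_p(xy) = v_p(x) + v_p(y) = 1 + 3 = 4. (Direct check: xy = 39672475 = 17^4 · (475).)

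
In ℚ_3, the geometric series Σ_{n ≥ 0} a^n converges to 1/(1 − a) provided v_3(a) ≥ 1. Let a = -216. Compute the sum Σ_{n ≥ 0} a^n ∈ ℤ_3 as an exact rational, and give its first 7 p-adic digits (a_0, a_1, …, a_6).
Σ a^n = 1/(1 − a) = 1/217;  first 7 digits = (1, 0, 0, 1, 0, 2, 0)

v_3(a) = 3 ≥ 1, so the series converges in ℤ_3 to 1/(1 − a) = 1/(1 − (-216)) = 1/217. Expand this rational in ℤ_3: compute digits iteratively via d_i = x_i mod 3, x_{i+1} = (x_i − d_i)/3. The first 7 digits are (1, 0, 0, 1, 0, 2, 0).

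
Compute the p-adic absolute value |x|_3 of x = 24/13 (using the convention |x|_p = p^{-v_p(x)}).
|24/13|_3 = 1/3

Step 1 — compute v_3(x) by factoring powers of 3 out of the numerator and denominator: v_3(24/13) = 1. Step 2 — apply |x|_p = p^{-v_p(x)} = 3^{-1} = 1/3.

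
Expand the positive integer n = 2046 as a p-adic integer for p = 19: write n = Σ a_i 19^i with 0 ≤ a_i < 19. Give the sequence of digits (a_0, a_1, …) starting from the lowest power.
(a_0, a_1, …) = (13, 12, 5)

Repeated division by 19 gives the digits low-to-high: 2046 = 13 + 12·19^1 + 5·19^2. Digit sequence: (13, 12, 5).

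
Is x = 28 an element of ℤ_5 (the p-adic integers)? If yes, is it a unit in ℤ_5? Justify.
x ∈ ℤ_5^× (unit); v_5(x) = 0

ℤ_5 = {x ∈ ℚ_5 : v_5(x) ≥ 0} and ℤ_5^× = {x ∈ ℤ_5 : v_5(x) = 0}. Here v_5(28) = v_5(num) − v_5(den) = 0; compare against these criteria.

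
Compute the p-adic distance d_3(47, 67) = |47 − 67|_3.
d_3(47, 67) = 1

Step 1 — x − y = 47 − 67 = -20. Step 2 — v_3(-20) = 0 (factor: -20 = −(3^0 · 20); the sign does not affect v_p). Step 3 — |x − y|_3 = 3^{0} = 1.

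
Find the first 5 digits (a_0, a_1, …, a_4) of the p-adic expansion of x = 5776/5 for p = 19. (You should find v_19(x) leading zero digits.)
(a_0, …, a_4) = (0, 0, 7, 15, 3)

v_19(5776/5) = 2, so a_0 = ... = a_1 = 0. Factor out: x = 19^2 · u with u = 16/5 a unit in ℤ_19. Expand u iteratively via a_{v+i} = u_i mod 19, u_{i+1} = (u_i − a_{v+i})/19:
  u_0 = 16/5;  a_2 = 7;  u_1 = (u_0 − 7)/19 = -1/5
  u_1 = -1/5;  a_3 = 15;  u_2 = (u_1 − 15)/19 = -4/5
  u_2 = -4/5;  a_4 = 3;  u_3 = (u_2 − 3)/19 = -1/5
Digits: (0, 0, 7, 15, 3).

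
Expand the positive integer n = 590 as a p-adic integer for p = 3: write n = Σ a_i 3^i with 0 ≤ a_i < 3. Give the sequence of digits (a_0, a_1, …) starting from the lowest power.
(a_0, a_1, …) = (2, 1, 2, 0, 1, 2)

Repeated division by 3 gives the digits low-to-high: 590 = 2 + 1·3^1 + 2·3^2 + 1·3^4 + 2·3^5. Digit sequence: (2, 1, 2, 0, 1, 2).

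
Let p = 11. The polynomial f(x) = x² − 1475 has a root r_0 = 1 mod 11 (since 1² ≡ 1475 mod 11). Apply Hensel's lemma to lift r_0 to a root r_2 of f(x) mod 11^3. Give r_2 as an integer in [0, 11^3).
r_2 = 12 (mod 1331)

Hensel's recurrence: r_{i+1} = r_i − f(r_i)·(f′(r_i))^{-1} mod 11^{i+2}, with f′(x) = 2x. Iterate:
  r_0 = 1 (mod 11)
  r_1 = 12 (mod 121)
  r_2 = 12 (mod 1331)
Final: r_2 = 12, and one checks f(r_2) ≡ 0 mod 11^3.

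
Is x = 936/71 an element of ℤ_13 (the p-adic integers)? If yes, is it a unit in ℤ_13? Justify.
x ∈ ℤ_13 but not a unit; v_13(x) = 1 > 0

ℤ_13 = {x ∈ ℚ_13 : v_13(x) ≥ 0} and ℤ_13^× = {x ∈ ℤ_13 : v_13(x) = 0}. Here v_13(936/71) = v_13(num) − v_13(den) = 1; compare against these criteria.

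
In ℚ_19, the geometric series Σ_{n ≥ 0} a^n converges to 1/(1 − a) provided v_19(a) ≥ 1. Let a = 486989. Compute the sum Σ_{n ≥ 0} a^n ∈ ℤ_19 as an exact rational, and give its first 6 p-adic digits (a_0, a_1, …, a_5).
Σ a^n = 1/(1 − a) = -1/486988;  first 6 digits = (1, 0, 0, 14, 3, 0)

v_19(a) = 3 ≥ 1, so the series converges in ℤ_19 to 1/(1 − a) = 1/(1 − 486989) = -1/486988. Expand this rational in ℤ_19: compute digits iteratively via d_i = x_i mod 19, x_{i+1} = (x_i − d_i)/19. The first 6 digits are (1, 0, 0, 14, 3, 0).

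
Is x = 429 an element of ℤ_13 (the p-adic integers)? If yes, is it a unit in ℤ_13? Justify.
x ∈ ℤ_13 but not a unit; v_13(x) = 1 > 0

ℤ_13 = {x ∈ ℚ_13 : v_13(x) ≥ 0} and ℤ_13^× = {x ∈ ℤ_13 : v_13(x) = 0}. Here v_13(429) = v_13(num) − v_13(den) = 1; compare against these criteria.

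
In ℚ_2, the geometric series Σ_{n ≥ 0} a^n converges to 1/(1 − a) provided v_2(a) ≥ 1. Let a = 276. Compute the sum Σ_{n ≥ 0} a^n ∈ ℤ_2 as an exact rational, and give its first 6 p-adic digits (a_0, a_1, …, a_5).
Σ a^n = 1/(1 − a) = -1/275;  first 6 digits = (1, 0, 1, 0, 0, 1)

v_2(a) = 2 ≥ 1, so the series converges in ℤ_2 to 1/(1 − a) = 1/(1 − 276) = -1/275. Expand this rational in ℤ_2: compute digits iteratively via d_i = x_i mod 2, x_{i+1} = (x_i − d_i)/2. The first 6 digits are (1, 0, 1, 0, 0, 1).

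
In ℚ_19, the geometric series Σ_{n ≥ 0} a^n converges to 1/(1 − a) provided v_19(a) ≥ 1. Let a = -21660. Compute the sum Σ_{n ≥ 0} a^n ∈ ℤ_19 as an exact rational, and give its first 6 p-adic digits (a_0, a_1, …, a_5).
Σ a^n = 1/(1 − a) = 1/21661;  first 6 digits = (1, 0, 16, 15, 8, 18)

v_19(a) = 2 ≥ 1, so the series converges in ℤ_19 to 1/(1 − a) = 1/(1 − (-21660)) = 1/21661. Expand this rational in ℤ_19: compute digits iteratively via d_i = x_i mod 19, x_{i+1} = (x_i − d_i)/19. The first 6 digits are (1, 0, 16, 15, 8, 18).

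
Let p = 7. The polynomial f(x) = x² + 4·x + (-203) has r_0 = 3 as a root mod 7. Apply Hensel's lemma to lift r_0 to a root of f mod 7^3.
r_2 = 80 (mod 343)

Hensel: r_{i+1} = r_i − f(r_i)·(f′(r_i))^{-1} mod 7^{i+2}, f′(x) = 2x + 4. Iterate:
  r_0 = 3 (mod 7)
  r_1 = 31 (mod 49)
  r_2 = 80 (mod 343)
Final: r = 80 satisfies f(r) ≡ 0 mod 7^3.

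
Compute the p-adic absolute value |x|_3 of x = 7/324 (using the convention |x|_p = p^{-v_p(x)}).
|7/324|_3 = 81

Step 1 — compute v_3(x) by factoring powers of 3 out of the numerator and denominator: v_3(7/324) = -4. Step 2 — apply |x|_p = p^{-v_p(x)} = 3^{4} = 81.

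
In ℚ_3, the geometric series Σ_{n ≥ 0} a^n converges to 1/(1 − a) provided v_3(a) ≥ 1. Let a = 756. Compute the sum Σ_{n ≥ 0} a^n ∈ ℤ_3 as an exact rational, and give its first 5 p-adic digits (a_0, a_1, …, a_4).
Σ a^n = 1/(1 − a) = -1/755;  first 5 digits = (1, 0, 0, 1, 0)

v_3(a) = 3 ≥ 1, so the series converges in ℤ_3 to 1/(1 − a) = 1/(1 − 756) = -1/755. Expand this rational in ℤ_3: compute digits iteratively via d_i = x_i mod 3, x_{i+1} = (x_i − d_i)/3. The first 5 digits are (1, 0, 0, 1, 0).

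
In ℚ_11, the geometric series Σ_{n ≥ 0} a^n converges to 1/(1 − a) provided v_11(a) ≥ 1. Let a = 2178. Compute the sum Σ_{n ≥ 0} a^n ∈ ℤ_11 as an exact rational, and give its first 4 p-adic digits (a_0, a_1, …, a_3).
Σ a^n = 1/(1 − a) = -1/2177;  first 4 digits = (1, 0, 7, 1)

v_11(a) = 2 ≥ 1, so the series converges in ℤ_11 to 1/(1 − a) = 1/(1 − 2178) = -1/2177. Expand this rational in ℤ_11: compute digits iteratively via d_i = x_i mod 11, x_{i+1} = (x_i − d_i)/11. The first 4 digits are (1, 0, 7, 1).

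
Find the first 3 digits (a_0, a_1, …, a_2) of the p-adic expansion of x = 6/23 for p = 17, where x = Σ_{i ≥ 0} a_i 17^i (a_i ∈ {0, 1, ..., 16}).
(a_0, …, a_2) = (1, 14, 11)

v_17(6/23) = 0 (numerator and denominator both coprime to 17), so x ∈ ℤ_17^×. Compute digits iteratively via a_i = x_i mod 17, x_{i+1} = (x_i − a_i)/17, with x_0 = x:
  x_0 = 6/23;  a_0 = 1;  x_1 = (x_0 − 1)/17 = -1/23
  x_1 = -1/23;  a_1 = 14;  x_2 = (x_1 − 14)/17 = -19/23
  x_2 = -19/23;  a_2 = 11;  x_3 = (x_2 − 11)/17 = -16/23
Digits: (1, 14, 11).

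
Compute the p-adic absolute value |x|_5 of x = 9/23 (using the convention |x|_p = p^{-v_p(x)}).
|9/23|_5 = 1

Step 1 — compute v_5(x) by factoring powers of 5 out of the numerator and denominator: v_5(9/23) = 0. Step 2 — apply |x|_p = p^{-v_p(x)} = 5^{0} = 1.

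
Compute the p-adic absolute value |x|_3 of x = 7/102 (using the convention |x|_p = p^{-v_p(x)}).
|7/102|_3 = 3

Step 1 — compute v_3(x) by factoring powers of 3 out of the numerator and denominator: v_3(7/102) = -1. Step 2 — apply |x|_p = p^{-v_p(x)} = 3^{1} = 3.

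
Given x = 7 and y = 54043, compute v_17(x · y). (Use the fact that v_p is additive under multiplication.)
v_17(378301) = 3

v_p(x) = 0 (factor: 7 = 17^0 · 7); v_p(y) = 3 (factor: 54043 = 17^3 · 11). Additivity: v_p(xy) = v_p(x) + v_p(y) = 0 + 3 = 3. (Direct check: xy = 378301 = 17^3 · (77).)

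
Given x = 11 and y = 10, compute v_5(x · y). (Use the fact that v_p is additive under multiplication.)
v_5(110) = 1

v_p(x) = 0 (factor: 11 = 5^0 · 11); v_p(y) = 1 (factor: 10 = 5^1 · 2). Additivity: v_p(xy) = v_p(x) + v_p(y) = 0 + 1 = 1. (Direct check: xy = 110 = 5^1 · (22).)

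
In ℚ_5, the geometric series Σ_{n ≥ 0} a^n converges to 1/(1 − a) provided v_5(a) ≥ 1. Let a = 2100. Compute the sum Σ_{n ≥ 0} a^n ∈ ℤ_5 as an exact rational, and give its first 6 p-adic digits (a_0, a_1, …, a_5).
Σ a^n = 1/(1 − a) = -1/2099;  first 6 digits = (1, 0, 4, 1, 4, 1)

v_5(a) = 2 ≥ 1, so the series converges in ℤ_5 to 1/(1 − a) = 1/(1 − 2100) = -1/2099. Expand this rational in ℤ_5: compute digits iteratively via d_i = x_i mod 5, x_{i+1} = (x_i − d_i)/5. The first 6 digits are (1, 0, 4, 1, 4, 1).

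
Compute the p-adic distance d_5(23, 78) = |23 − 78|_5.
d_5(23, 78) = 1/5

Step 1 — x − y = 23 − 78 = -55. Step 2 — v_5(-55) = 1 (factor: -55 = −(5^1 · 11); the sign does not affect v_p). Step 3 — |x − y|_5 = 5^{-1} = 1/5.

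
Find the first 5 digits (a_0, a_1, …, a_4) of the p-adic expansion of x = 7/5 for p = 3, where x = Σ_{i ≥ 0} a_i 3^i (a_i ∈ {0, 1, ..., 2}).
(a_0, …, a_4) = (2, 1, 2, 1, 0)

v_3(7/5) = 0 (numerator and denominator both coprime to 3), so x ∈ ℤ_3^×. Compute digits iteratively via a_i = x_i mod 3, x_{i+1} = (x_i − a_i)/3, with x_0 = x:
  x_0 = 7/5;  a_0 = 2;  x_1 = (x_0 − 2)/3 = -1/5
  x_1 = -1/5;  a_1 = 1;  x_2 = (x_1 − 1)/3 = -2/5
  x_2 = -2/5;  a_2 = 2;  x_3 = (x_2 − 2)/3 = -4/5
  x_3 = -4/5;  a_3 = 1;  x_4 = (x_3 − 1)/3 = -3/5
  x_4 = -3/5;  a_4 = 0;  x_5 = (x_4 − 0)/3 = -1/5
Digits: (2, 1, 2, 1, 0).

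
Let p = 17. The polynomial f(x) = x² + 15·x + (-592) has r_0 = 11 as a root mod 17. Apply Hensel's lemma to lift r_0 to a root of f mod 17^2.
r_1 = 113 (mod 289)

Hensel: r_{i+1} = r_i − f(r_i)·(f′(r_i))^{-1} mod 17^{i+2}, f′(x) = 2x + 15. Iterate:
  r_0 = 11 (mod 17)
  r_1 = 113 (mod 289)
Final: r = 113 satisfies f(r) ≡ 0 mod 17^2.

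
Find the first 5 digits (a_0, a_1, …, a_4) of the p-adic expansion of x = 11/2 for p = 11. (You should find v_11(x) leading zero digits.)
(a_0, …, a_4) = (0, 6, 5, 5, 5)

v_11(11/2) = 1, so a_0 = ... = a_0 = 0. Factor out: x = 11^1 · u with u = 1/2 a unit in ℤ_11. Expand u iteratively via a_{v+i} = u_i mod 11, u_{i+1} = (u_i − a_{v+i})/11:
  u_0 = 1/2;  a_1 = 6;  u_1 = (u_0 − 6)/11 = -1/2
  u_1 = -1/2;  a_2 = 5;  u_2 = (u_1 − 5)/11 = -1/2
  u_2 = -1/2;  a_3 = 5;  u_3 = (u_2 − 5)/11 = -1/2
  u_3 = -1/2;  a_4 = 5;  u_4 = (u_3 − 5)/11 = -1/2
Digits: (0, 6, 5, 5, 5).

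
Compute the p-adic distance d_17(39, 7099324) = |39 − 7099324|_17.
d_17(39, 7099324) = 1/1419857

Step 1 — x − y = 39 − 7099324 = -7099285. Step 2 — v_17(-7099285) = 5 (factor: -7099285 = −(17^5 · 5); the sign does not affect v_p). Step 3 — |x − y|_17 = 17^{-5} = 1/1419857.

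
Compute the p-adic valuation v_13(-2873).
v_13(-2873) = 2

v_13(n) is the largest exponent k such that 13^k divides n. Factor out: -2873 = -13^2 · 17. (Sign doesn't affect v_p.) So v_13(-2873) = 2.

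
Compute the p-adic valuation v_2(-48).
v_2(-48) = 4

v_2(n) is the largest exponent k such that 2^k divides n. Factor out: -48 = -2^4 · 3. (Sign doesn't affect v_p.) So v_2(-48) = 4.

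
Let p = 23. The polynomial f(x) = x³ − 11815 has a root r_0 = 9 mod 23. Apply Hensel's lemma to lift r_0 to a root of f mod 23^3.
r_2 = 9692 (mod 12167)

Hensel: r_{i+1} = r_i − f(r_i)/f′(r_i) mod 23^{i+2}, where f′(x) = 3x². Iterate:
  r_0 = 9 (mod 23)
  r_1 = 170 (mod 529)
  r_2 = 9692 (mod 12167)
Final: r = 9692 with f(r) ≡ 0 mod 23^3.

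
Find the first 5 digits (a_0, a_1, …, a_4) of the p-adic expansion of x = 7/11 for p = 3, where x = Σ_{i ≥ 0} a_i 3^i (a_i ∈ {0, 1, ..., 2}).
(a_0, …, a_4) = (2, 2, 0, 0, 1)

v_3(7/11) = 0 (numerator and denominator both coprime to 3), so x ∈ ℤ_3^×. Compute digits iteratively via a_i = x_i mod 3, x_{i+1} = (x_i − a_i)/3, with x_0 = x:
  x_0 = 7/11;  a_0 = 2;  x_1 = (x_0 − 2)/3 = -5/11
  x_1 = -5/11;  a_1 = 2;  x_2 = (x_1 − 2)/3 = -9/11
  x_2 = -9/11;  a_2 = 0;  x_3 = (x_2 − 0)/3 = -3/11
  x_3 = -3/11;  a_3 = 0;  x_4 = (x_3 − 0)/3 = -1/11
  x_4 = -1/11;  a_4 = 1;  x_5 = (x_4 − 1)/3 = -4/11
Digits: (2, 2, 0, 0, 1).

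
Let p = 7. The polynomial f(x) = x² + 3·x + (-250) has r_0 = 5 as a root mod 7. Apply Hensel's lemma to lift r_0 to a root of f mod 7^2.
r_1 = 40 (mod 49)

Hensel: r_{i+1} = r_i − f(r_i)·(f′(r_i))^{-1} mod 7^{i+2}, f′(x) = 2x + 3. Iterate:
  r_0 = 5 (mod 7)
  r_1 = 40 (mod 49)
Final: r = 40 satisfies f(r) ≡ 0 mod 7^2.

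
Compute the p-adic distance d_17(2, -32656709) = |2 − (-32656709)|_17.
d_17(2, -32656709) = 1/1419857

Step 1 — x − y = 2 − (-32656709) = 32656711. Step 2 — v_17(32656711) = 5 (factor: 32656711 = (17^5 · 23); the sign does not affect v_p). Step 3 — |x − y|_17 = 17^{-5} = 1/1419857.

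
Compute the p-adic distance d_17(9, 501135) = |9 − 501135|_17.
d_17(9, 501135) = 1/83521

Step 1 — x − y = 9 − 501135 = -501126. Step 2 — v_17(-501126) = 4 (factor: -501126 = −(17^4 · 6); the sign does not affect v_p). Step 3 — |x − y|_17 = 17^{-4} = 1/83521.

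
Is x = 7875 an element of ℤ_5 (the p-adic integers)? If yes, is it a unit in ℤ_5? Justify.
x ∈ ℤ_5 but not a unit; v_5(x) = 3 > 0

ℤ_5 = {x ∈ ℚ_5 : v_5(x) ≥ 0} and ℤ_5^× = {x ∈ ℤ_5 : v_5(x) = 0}. Here v_5(7875) = v_5(num) − v_5(den) = 3; compare against these criteria.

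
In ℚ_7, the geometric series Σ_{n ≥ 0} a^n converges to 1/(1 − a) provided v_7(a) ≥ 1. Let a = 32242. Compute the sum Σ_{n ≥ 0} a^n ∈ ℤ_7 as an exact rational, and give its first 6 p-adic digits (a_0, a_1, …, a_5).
Σ a^n = 1/(1 − a) = -1/32241;  first 6 digits = (1, 0, 0, 3, 6, 1)

v_7(a) = 3 ≥ 1, so the series converges in ℤ_7 to 1/(1 − a) = 1/(1 − 32242) = -1/32241. Expand this rational in ℤ_7: compute digits iteratively via d_i = x_i mod 7, x_{i+1} = (x_i − d_i)/7. The first 6 digits are (1, 0, 0, 3, 6, 1).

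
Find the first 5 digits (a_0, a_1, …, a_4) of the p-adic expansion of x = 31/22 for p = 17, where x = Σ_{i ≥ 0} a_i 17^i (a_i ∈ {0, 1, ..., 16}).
(a_0, …, a_4) = (13, 14, 3, 16, 6)

v_17(31/22) = 0 (numerator and denominator both coprime to 17), so x ∈ ℤ_17^×. Compute digits iteratively via a_i = x_i mod 17, x_{i+1} = (x_i − a_i)/17, with x_0 = x:
  x_0 = 31/22;  a_0 = 13;  x_1 = (x_0 − 13)/17 = -15/22
  x_1 = -15/22;  a_1 = 14;  x_2 = (x_1 − 14)/17 = -19/22
  x_2 = -19/22;  a_2 = 3;  x_3 = (x_2 − 3)/17 = -5/22
  x_3 = -5/22;  a_3 = 16;  x_4 = (x_3 − 16)/17 = -21/22
  x_4 = -21/22;  a_4 = 6;  x_5 = (x_4 − 6)/17 = -9/22
Digits: (13, 14, 3, 16, 6).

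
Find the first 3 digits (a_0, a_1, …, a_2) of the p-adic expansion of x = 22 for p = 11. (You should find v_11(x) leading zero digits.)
(a_0, …, a_2) = (0, 2, 0)

v_11(22) = 1, so a_0 = ... = a_0 = 0. Factor out: x = 11^1 · u with u = 2 a unit in ℤ_11. Expand u iteratively via a_{v+i} = u_i mod 11, u_{i+1} = (u_i − a_{v+i})/11:
  u_0 = 2;  a_1 = 2;  u_1 = (u_0 − 2)/11 = 0
  u_1 = 0;  a_2 = 0;  u_2 = (u_1 − 0)/11 = 0
Digits: (0, 2, 0).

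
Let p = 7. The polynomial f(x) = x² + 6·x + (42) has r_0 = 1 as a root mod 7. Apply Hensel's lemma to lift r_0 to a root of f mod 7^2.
r_1 = 1 (mod 49)

Hensel: r_{i+1} = r_i − f(r_i)·(f′(r_i))^{-1} mod 7^{i+2}, f′(x) = 2x + 6. Iterate:
  r_0 = 1 (mod 7)
  r_1 = 1 (mod 49)
Final: r = 1 satisfies f(r) ≡ 0 mod 7^2.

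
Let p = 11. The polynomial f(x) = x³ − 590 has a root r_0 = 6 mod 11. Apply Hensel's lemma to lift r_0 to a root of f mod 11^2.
r_1 = 61 (mod 121)

Hensel: r_{i+1} = r_i − f(r_i)/f′(r_i) mod 11^{i+2}, where f′(x) = 3x². Iterate:
  r_0 = 6 (mod 11)
  r_1 = 61 (mod 121)
Final: r = 61 with f(r) ≡ 0 mod 11^2.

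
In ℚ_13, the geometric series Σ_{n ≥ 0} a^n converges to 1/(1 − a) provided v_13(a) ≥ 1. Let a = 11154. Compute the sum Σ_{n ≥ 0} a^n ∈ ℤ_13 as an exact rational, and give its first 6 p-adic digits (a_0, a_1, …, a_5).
Σ a^n = 1/(1 − a) = -1/11153;  first 6 digits = (1, 0, 1, 5, 1, 10)

v_13(a) = 2 ≥ 1, so the series converges in ℤ_13 to 1/(1 − a) = 1/(1 − 11154) = -1/11153. Expand this rational in ℤ_13: compute digits iteratively via d_i = x_i mod 13, x_{i+1} = (x_i − d_i)/13. The first 6 digits are (1, 0, 1, 5, 1, 10).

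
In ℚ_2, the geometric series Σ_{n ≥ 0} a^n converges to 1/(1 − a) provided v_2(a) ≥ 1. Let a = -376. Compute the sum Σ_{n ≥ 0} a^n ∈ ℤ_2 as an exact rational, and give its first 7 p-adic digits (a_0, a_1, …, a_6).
Σ a^n = 1/(1 − a) = 1/377;  first 7 digits = (1, 0, 0, 1, 0, 0, 1)

v_2(a) = 3 ≥ 1, so the series converges in ℤ_2 to 1/(1 − a) = 1/(1 − (-376)) = 1/377. Expand this rational in ℤ_2: compute digits iteratively via d_i = x_i mod 2, x_{i+1} = (x_i − d_i)/2. The first 7 digits are (1, 0, 0, 1, 0, 0, 1).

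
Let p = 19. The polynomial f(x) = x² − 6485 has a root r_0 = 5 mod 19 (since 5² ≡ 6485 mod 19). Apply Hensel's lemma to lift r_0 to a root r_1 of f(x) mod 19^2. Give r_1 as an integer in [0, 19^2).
r_1 = 290 (mod 361)

Hensel's recurrence: r_{i+1} = r_i − f(r_i)·(f′(r_i))^{-1} mod 19^{i+2}, with f′(x) = 2x. Iterate:
  r_0 = 5 (mod 19)
  r_1 = 290 (mod 361)
Final: r_1 = 290, and one checks f(r_1) ≡ 0 mod 19^2.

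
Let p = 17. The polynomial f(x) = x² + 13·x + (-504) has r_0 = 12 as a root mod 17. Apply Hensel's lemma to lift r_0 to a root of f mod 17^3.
r_2 = 2681 (mod 4913)

Hensel: r_{i+1} = r_i − f(r_i)·(f′(r_i))^{-1} mod 17^{i+2}, f′(x) = 2x + 13. Iterate:
  r_0 = 12 (mod 17)
  r_1 = 80 (mod 289)
  r_2 = 2681 (mod 4913)
Final: r = 2681 satisfies f(r) ≡ 0 mod 17^3.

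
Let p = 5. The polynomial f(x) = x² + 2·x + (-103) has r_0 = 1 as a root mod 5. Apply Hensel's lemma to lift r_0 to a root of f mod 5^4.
r_3 = 26 (mod 625)

Hensel: r_{i+1} = r_i − f(r_i)·(f′(r_i))^{-1} mod 5^{i+2}, f′(x) = 2x + 2. Iterate:
  r_0 = 1 (mod 5)
  r_1 = 1 (mod 25)
  r_2 = 26 (mod 125)
  r_3 = 26 (mod 625)
Final: r = 26 satisfies f(r) ≡ 0 mod 5^4.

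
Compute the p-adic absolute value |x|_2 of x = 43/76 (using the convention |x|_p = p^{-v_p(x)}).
|43/76|_2 = 4

Step 1 — compute v_2(x) by factoring powers of 2 out of the numerator and denominator: v_2(43/76) = -2. Step 2 — apply |x|_p = p^{-v_p(x)} = 2^{2} = 4.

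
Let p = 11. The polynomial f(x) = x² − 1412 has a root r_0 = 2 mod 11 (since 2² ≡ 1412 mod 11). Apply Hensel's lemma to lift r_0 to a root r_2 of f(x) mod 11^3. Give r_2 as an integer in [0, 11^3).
r_2 = 1322 (mod 1331)

Hensel's recurrence: r_{i+1} = r_i − f(r_i)·(f′(r_i))^{-1} mod 11^{i+2}, with f′(x) = 2x. Iterate:
  r_0 = 2 (mod 11)
  r_1 = 112 (mod 121)
  r_2 = 1322 (mod 1331)
Final: r_2 = 1322, and one checks f(r_2) ≡ 0 mod 11^3.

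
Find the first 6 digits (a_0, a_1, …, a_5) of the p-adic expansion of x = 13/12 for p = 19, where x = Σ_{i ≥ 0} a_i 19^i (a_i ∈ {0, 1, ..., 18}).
(a_0, …, a_5) = (9, 17, 7, 17, 7, 17)

v_19(13/12) = 0 (numerator and denominator both coprime to 19), so x ∈ ℤ_19^×. Compute digits iteratively via a_i = x_i mod 19, x_{i+1} = (x_i − a_i)/19, with x_0 = x:
  x_0 = 13/12;  a_0 = 9;  x_1 = (x_0 − 9)/19 = -5/12
  x_1 = -5/12;  a_1 = 17;  x_2 = (x_1 − 17)/19 = -11/12
  x_2 = -11/12;  a_2 = 7;  x_3 = (x_2 − 7)/19 = -5/12
  x_3 = -5/12;  a_3 = 17;  x_4 = (x_3 − 17)/19 = -11/12
  x_4 = -11/12;  a_4 = 7;  x_5 = (x_4 − 7)/19 = -5/12
  x_5 = -5/12;  a_5 = 17;  x_6 = (x_5 − 17)/19 = -11/12
Digits: (9, 17, 7, 17, 7, 17).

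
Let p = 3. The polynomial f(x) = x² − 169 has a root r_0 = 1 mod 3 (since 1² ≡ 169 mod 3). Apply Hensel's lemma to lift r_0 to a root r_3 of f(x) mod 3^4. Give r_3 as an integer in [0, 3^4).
r_3 = 13 (mod 81)

Hensel's recurrence: r_{i+1} = r_i − f(r_i)·(f′(r_i))^{-1} mod 3^{i+2}, with f′(x) = 2x. Iterate:
  r_0 = 1 (mod 3)
  r_1 = 4 (mod 9)
  r_2 = 13 (mod 27)
  r_3 = 13 (mod 81)
Final: r_3 = 13, and one checks f(r_3) ≡ 0 mod 3^4.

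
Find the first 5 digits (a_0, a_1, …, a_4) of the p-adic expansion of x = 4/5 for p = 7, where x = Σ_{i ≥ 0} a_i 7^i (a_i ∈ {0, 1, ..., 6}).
(a_0, …, a_4) = (5, 5, 2, 1, 4)

v_7(4/5) = 0 (numerator and denominator both coprime to 7), so x ∈ ℤ_7^×. Compute digits iteratively via a_i = x_i mod 7, x_{i+1} = (x_i − a_i)/7, with x_0 = x:
  x_0 = 4/5;  a_0 = 5;  x_1 = (x_0 − 5)/7 = -3/5
  x_1 = -3/5;  a_1 = 5;  x_2 = (x_1 − 5)/7 = -4/5
  x_2 = -4/5;  a_2 = 2;  x_3 = (x_2 − 2)/7 = -2/5
  x_3 = -2/5;  a_3 = 1;  x_4 = (x_3 − 1)/7 = -1/5
  x_4 = -1/5;  a_4 = 4;  x_5 = (x_4 − 4)/7 = -3/5
Digits: (5, 5, 2, 1, 4).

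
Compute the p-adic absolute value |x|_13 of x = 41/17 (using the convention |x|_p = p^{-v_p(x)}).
|41/17|_13 = 1

Step 1 — compute v_13(x) by factoring powers of 13 out of the numerator and denominator: v_13(41/17) = 0. Step 2 — apply |x|_p = p^{-v_p(x)} = 13^{0} = 1.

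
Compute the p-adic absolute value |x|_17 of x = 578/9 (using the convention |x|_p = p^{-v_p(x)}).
|578/9|_17 = 1/289

Step 1 — compute v_17(x) by factoring powers of 17 out of the numerator and denominator: v_17(578/9) = 2. Step 2 — apply |x|_p = p^{-v_p(x)} = 17^{-2} = 1/289.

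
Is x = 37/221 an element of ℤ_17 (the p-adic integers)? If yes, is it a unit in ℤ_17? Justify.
x ∉ ℤ_17 (v_17(x) = -1 < 0)

ℤ_17 = {x ∈ ℚ_17 : v_17(x) ≥ 0} and ℤ_17^× = {x ∈ ℤ_17 : v_17(x) = 0}. Here v_17(37/221) = v_17(num) − v_17(den) = -1; compare against these criteria.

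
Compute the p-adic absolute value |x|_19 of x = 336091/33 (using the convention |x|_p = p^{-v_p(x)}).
|336091/33|_19 = 1/6859

Step 1 — compute v_19(x) by factoring powers of 19 out of the numerator and denominator: v_19(336091/33) = 3. Step 2 — apply |x|_p = p^{-v_p(x)} = 19^{-3} = 1/6859.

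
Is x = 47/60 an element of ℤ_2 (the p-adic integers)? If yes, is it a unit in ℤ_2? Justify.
x ∉ ℤ_2 (v_2(x) = -2 < 0)

ℤ_2 = {x ∈ ℚ_2 : v_2(x) ≥ 0} and ℤ_2^× = {x ∈ ℤ_2 : v_2(x) = 0}. Here v_2(47/60) = v_2(num) − v_2(den) = -2; compare against these criteria.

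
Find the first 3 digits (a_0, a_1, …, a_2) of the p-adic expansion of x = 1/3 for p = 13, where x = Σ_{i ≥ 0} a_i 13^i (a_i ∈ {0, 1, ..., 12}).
(a_0, …, a_2) = (9, 8, 8)

v_13(1/3) = 0 (numerator and denominator both coprime to 13), so x ∈ ℤ_13^×. Compute digits iteratively via a_i = x_i mod 13, x_{i+1} = (x_i − a_i)/13, with x_0 = x:
  x_0 = 1/3;  a_0 = 9;  x_1 = (x_0 − 9)/13 = -2/3
  x_1 = -2/3;  a_1 = 8;  x_2 = (x_1 − 8)/13 = -2/3
  x_2 = -2/3;  a_2 = 8;  x_3 = (x_2 − 8)/13 = -2/3
Digits: (9, 8, 8).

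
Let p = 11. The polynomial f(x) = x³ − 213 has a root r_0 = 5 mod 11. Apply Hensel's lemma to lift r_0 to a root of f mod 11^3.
r_2 = 808 (mod 1331)

Hensel: r_{i+1} = r_i − f(r_i)/f′(r_i) mod 11^{i+2}, where f′(x) = 3x². Iterate:
  r_0 = 5 (mod 11)
  r_1 = 82 (mod 121)
  r_2 = 808 (mod 1331)
Final: r = 808 with f(r) ≡ 0 mod 11^3.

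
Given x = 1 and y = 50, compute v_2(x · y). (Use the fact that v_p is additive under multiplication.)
v_2(50) = 1

v_p(x) = 0 (factor: 1 = 2^0 · 1); v_p(y) = 1 (factor: 50 = 2^1 · 25). Additivity: v_p(xy) = v_p(x) + v_p(y) = 0 + 1 = 1. (Direct check: xy = 50 = 2^1 · (25).)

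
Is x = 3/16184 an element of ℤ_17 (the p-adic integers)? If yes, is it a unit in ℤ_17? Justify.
x ∉ ℤ_17 (v_17(x) = -2 < 0)

ℤ_17 = {x ∈ ℚ_17 : v_17(x) ≥ 0} and ℤ_17^× = {x ∈ ℤ_17 : v_17(x) = 0}. Here v_17(3/16184) = v_17(num) − v_17(den) = -2; compare against these criteria.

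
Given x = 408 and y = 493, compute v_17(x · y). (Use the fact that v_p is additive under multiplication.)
v_17(201144) = 2

v_p(x) = 1 (factor: 408 = 17^1 · 24); v_p(y) = 1 (factor: 493 = 17^1 · 29). Additivity: v_p(xy) = v_p(x) + v_p(y) = 1 + 1 = 2. (Direct check: xy = 201144 = 17^2 · (696).)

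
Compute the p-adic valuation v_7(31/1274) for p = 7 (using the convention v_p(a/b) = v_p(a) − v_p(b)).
v_7(31/1274) = -2

Factor powers of 7 from the numerator and denominator of the reduced fraction: 31 = 7^0 · 31 and 1274 = 7^2 · 26. Apply v_p(a/b) = v_p(a) − v_p(b): v_7(31/1274) = 0 − 2 = -2.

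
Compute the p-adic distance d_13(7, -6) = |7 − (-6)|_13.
d_13(7, -6) = 1/13

Step 1 — x − y = 7 − (-6) = 13. Step 2 — v_13(13) = 1 (factor: 13 = (13^1 · 1); the sign does not affect v_p). Step 3 — |x − y|_13 = 13^{-1} = 1/13.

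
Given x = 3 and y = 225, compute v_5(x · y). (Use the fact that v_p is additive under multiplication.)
v_5(675) = 2

v_p(x) = 0 (factor: 3 = 5^0 · 3); v_p(y) = 2 (factor: 225 = 5^2 · 9). Additivity: v_p(xy) = v_p(x) + v_p(y) = 0 + 2 = 2. (Direct check: xy = 675 = 5^2 · (27).)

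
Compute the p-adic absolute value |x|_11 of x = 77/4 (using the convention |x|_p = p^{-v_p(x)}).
|77/4|_11 = 1/11

Step 1 — compute v_11(x) by factoring powers of 11 out of the numerator and denominator: v_11(77/4) = 1. Step 2 — apply |x|_p = p^{-v_p(x)} = 11^{-1} = 1/11.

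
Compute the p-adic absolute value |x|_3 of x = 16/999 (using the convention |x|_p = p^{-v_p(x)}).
|16/999|_3 = 27

Step 1 — compute v_3(x) by factoring powers of 3 out of the numerator and denominator: v_3(16/999) = -3. Step 2 — apply |x|_p = p^{-v_p(x)} = 3^{3} = 27.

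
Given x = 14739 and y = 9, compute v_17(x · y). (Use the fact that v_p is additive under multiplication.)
v_17(132651) = 3

v_p(x) = 3 (factor: 14739 = 17^3 · 3); v_p(y) = 0 (factor: 9 = 17^0 · 9). Additivity: v_p(xy) = v_p(x) + v_p(y) = 3 + 0 = 3. (Direct check: xy = 132651 = 17^3 · (27).)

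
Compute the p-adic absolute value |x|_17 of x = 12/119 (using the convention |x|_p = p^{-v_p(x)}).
|12/119|_17 = 17

Step 1 — compute v_17(x) by factoring powers of 17 out of the numerator and denominator: v_17(12/119) = -1. Step 2 — apply |x|_p = p^{-v_p(x)} = 17^{1} = 17.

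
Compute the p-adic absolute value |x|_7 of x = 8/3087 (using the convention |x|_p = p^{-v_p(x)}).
|8/3087|_7 = 343

Step 1 — compute v_7(x) by factoring powers of 7 out of the numerator and denominator: v_7(8/3087) = -3. Step 2 — apply |x|_p = p^{-v_p(x)} = 7^{3} = 343.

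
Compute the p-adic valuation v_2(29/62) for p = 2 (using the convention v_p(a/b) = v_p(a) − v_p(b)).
v_2(29/62) = -1

Factor powers of 2 from the numerator and denominator of the reduced fraction: 29 = 2^0 · 29 and 62 = 2^1 · 31. Apply v_p(a/b) = v_p(a) − v_p(b): v_2(29/62) = 0 − 1 = -1.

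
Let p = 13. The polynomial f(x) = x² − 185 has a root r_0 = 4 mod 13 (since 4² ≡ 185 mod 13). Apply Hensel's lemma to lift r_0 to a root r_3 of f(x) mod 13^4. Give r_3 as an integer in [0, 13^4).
r_3 = 25016 (mod 28561)

Hensel's recurrence: r_{i+1} = r_i − f(r_i)·(f′(r_i))^{-1} mod 13^{i+2}, with f′(x) = 2x. Iterate:
  r_0 = 4 (mod 13)
  r_1 = 4 (mod 169)
  r_2 = 849 (mod 2197)
  r_3 = 25016 (mod 28561)
Final: r_3 = 25016, and one checks f(r_3) ≡ 0 mod 13^4.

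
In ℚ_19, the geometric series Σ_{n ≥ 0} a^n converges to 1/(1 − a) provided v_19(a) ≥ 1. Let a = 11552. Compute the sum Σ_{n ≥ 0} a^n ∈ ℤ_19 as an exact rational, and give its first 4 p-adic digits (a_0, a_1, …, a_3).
Σ a^n = 1/(1 − a) = -1/11551;  first 4 digits = (1, 0, 13, 1)

v_19(a) = 2 ≥ 1, so the series converges in ℤ_19 to 1/(1 − a) = 1/(1 − 11552) = -1/11551. Expand this rational in ℤ_19: compute digits iteratively via d_i = x_i mod 19, x_{i+1} = (x_i − d_i)/19. The first 4 digits are (1, 0, 13, 1).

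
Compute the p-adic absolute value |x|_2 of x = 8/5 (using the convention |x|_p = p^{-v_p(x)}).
|8/5|_2 = 1/8

Step 1 — compute v_2(x) by factoring powers of 2 out of the numerator and denominator: v_2(8/5) = 3. Step 2 — apply |x|_p = p^{-v_p(x)} = 2^{-3} = 1/8.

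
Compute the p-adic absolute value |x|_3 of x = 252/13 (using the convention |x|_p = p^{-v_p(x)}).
|252/13|_3 = 1/9

Step 1 — compute v_3(x) by factoring powers of 3 out of the numerator and denominator: v_3(252/13) = 2. Step 2 — apply |x|_p = p^{-v_p(x)} = 3^{-2} = 1/9.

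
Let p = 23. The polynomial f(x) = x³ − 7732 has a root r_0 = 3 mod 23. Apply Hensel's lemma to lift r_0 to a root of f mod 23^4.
r_3 = 83792 (mod 279841)

Hensel: r_{i+1} = r_i − f(r_i)/f′(r_i) mod 23^{i+2}, where f′(x) = 3x². Iterate:
  r_0 = 3 (mod 23)
  r_1 = 210 (mod 529)
  r_2 = 10790 (mod 12167)
  r_3 = 83792 (mod 279841)
Final: r = 83792 with f(r) ≡ 0 mod 23^4.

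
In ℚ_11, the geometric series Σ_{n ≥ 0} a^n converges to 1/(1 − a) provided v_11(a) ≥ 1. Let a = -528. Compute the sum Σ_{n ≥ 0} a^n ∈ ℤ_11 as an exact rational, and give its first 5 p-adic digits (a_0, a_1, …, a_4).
Σ a^n = 1/(1 − a) = 1/529;  first 5 digits = (1, 7, 0, 2, 0)

v_11(a) = 1 ≥ 1, so the series converges in ℤ_11 to 1/(1 − a) = 1/(1 − (-528)) = 1/529. Expand this rational in ℤ_11: compute digits iteratively via d_i = x_i mod 11, x_{i+1} = (x_i − d_i)/11. The first 5 digits are (1, 7, 0, 2, 0).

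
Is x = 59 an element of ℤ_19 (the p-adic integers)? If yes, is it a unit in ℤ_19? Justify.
x ∈ ℤ_19^× (unit); v_19(x) = 0

ℤ_19 = {x ∈ ℚ_19 : v_19(x) ≥ 0} and ℤ_19^× = {x ∈ ℤ_19 : v_19(x) = 0}. Here v_19(59) = v_19(num) − v_19(den) = 0; compare against these criteria.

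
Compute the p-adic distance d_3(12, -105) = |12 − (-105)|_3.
d_3(12, -105) = 1/9

Step 1 — x − y = 12 − (-105) = 117. Step 2 — v_3(117) = 2 (factor: 117 = (3^2 · 13); the sign does not affect v_p). Step 3 — |x − y|_3 = 3^{-2} = 1/9.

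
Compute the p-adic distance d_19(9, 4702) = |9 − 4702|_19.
d_19(9, 4702) = 1/361

Step 1 — x − y = 9 − 4702 = -4693. Step 2 — v_19(-4693) = 2 (factor: -4693 = −(19^2 · 13); the sign does not affect v_p). Step 3 — |x − y|_19 = 19^{-2} = 1/361.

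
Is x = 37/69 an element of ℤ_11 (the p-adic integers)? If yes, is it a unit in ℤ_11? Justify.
x ∈ ℤ_11^× (unit); v_11(x) = 0

ℤ_11 = {x ∈ ℚ_11 : v_11(x) ≥ 0} and ℤ_11^× = {x ∈ ℤ_11 : v_11(x) = 0}. Here v_11(37/69) = v_11(num) − v_11(den) = 0; compare against these criteria.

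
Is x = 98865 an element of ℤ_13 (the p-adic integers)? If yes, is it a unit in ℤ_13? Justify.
x ∈ ℤ_13 but not a unit; v_13(x) = 3 > 0

ℤ_13 = {x ∈ ℚ_13 : v_13(x) ≥ 0} and ℤ_13^× = {x ∈ ℤ_13 : v_13(x) = 0}. Here v_13(98865) = v_13(num) − v_13(den) = 3; compare against these criteria.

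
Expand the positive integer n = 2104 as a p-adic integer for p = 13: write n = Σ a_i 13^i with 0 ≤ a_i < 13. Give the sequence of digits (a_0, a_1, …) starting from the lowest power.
(a_0, a_1, …) = (11, 5, 12)

Repeated division by 13 gives the digits low-to-high: 2104 = 11 + 5·13^1 + 12·13^2. Digit sequence: (11, 5, 12).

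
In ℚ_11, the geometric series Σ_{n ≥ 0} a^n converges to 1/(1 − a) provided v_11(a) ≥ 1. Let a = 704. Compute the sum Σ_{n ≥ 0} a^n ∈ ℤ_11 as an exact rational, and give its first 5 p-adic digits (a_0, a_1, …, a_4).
Σ a^n = 1/(1 − a) = -1/703;  first 5 digits = (1, 9, 9, 1, 0)

v_11(a) = 1 ≥ 1, so the series converges in ℤ_11 to 1/(1 − a) = 1/(1 − 704) = -1/703. Expand this rational in ℤ_11: compute digits iteratively via d_i = x_i mod 11, x_{i+1} = (x_i − d_i)/11. The first 5 digits are (1, 9, 9, 1, 0).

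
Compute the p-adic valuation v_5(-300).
v_5(-300) = 2

v_5(n) is the largest exponent k such that 5^k divides n. Factor out: -300 = -5^2 · 12. (Sign doesn't affect v_p.) So v_5(-300) = 2.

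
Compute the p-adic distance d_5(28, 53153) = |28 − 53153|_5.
d_5(28, 53153) = 1/3125

Step 1 — x − y = 28 − 53153 = -53125. Step 2 — v_5(-53125) = 5 (factor: -53125 = −(5^5 · 17); the sign does not affect v_p). Step 3 — |x − y|_5 = 5^{-5} = 1/3125.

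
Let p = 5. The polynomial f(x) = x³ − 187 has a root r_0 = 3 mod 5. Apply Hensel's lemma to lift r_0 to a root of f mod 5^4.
r_3 = 283 (mod 625)

Hensel: r_{i+1} = r_i − f(r_i)/f′(r_i) mod 5^{i+2}, where f′(x) = 3x². Iterate:
  r_0 = 3 (mod 5)
  r_1 = 8 (mod 25)
  r_2 = 33 (mod 125)
  r_3 = 283 (mod 625)
Final: r = 283 with f(r) ≡ 0 mod 5^4.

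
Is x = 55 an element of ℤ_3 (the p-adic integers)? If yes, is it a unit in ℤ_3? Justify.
x ∈ ℤ_3^× (unit); v_3(x) = 0

ℤ_3 = {x ∈ ℚ_3 : v_3(x) ≥ 0} and ℤ_3^× = {x ∈ ℤ_3 : v_3(x) = 0}. Here v_3(55) = v_3(num) − v_3(den) = 0; compare against these criteria.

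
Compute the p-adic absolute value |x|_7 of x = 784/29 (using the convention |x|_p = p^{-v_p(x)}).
|784/29|_7 = 1/49

Step 1 — compute v_7(x) by factoring powers of 7 out of the numerator and denominator: v_7(784/29) = 2. Step 2 — apply |x|_p = p^{-v_p(x)} = 7^{-2} = 1/49.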